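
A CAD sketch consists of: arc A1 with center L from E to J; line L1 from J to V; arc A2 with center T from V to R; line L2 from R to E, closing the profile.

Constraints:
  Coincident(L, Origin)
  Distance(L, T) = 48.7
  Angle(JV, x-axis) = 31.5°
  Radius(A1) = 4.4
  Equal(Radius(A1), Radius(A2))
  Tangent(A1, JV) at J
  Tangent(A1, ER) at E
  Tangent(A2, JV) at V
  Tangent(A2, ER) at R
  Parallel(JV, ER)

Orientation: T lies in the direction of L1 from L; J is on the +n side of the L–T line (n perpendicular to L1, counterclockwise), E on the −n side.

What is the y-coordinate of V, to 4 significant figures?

29.20

Tangency of A1 to both parallel lines with radius 4.4 puts J and E at L ± 4.4·n: J = (-2.299, 3.752), E = (2.299, -3.752). Equal radii place V and R the same way about T: V = T + 4.4·n = (39.22, 29.20), R = T − 4.4·n = (43.82, 21.69). So V.y = 29.20.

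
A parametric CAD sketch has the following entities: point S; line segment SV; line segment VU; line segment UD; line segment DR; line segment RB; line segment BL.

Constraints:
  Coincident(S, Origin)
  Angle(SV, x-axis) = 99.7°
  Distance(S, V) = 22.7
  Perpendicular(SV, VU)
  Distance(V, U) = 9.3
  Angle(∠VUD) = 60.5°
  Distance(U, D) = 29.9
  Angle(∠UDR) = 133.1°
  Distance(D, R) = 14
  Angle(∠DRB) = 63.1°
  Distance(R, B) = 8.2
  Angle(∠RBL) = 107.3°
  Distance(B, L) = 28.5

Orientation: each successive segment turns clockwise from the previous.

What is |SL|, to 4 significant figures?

11.77

S is at the origin; SV runs at 99.7° with length 22.7, so V = (-3.825, 22.38). SV ⟂ VU, so VU runs at 9.700°; with |VU| = 9.3, U = (5.342, 23.94). ∠VUD = 60.5° gives UD at -109.8° from the x-axis; with |UD| = 29.9, D = (-4.786, -4.190). ∠UDR = 133.1° gives DR at -156.7° from the x-axis; with |DR| = 14.0, R = (-17.64, -9.728). ∠DRB = 63.1° gives RB at 86.40° from the x-axis; with |RB| = 8.2, B = (-17.13, -1.544). ∠RBL = 107.3° gives BL at 13.70° from the x-axis; with |BL| = 28.5, L = (10.56, 5.206). Then |SL| = |L − S| = 11.77.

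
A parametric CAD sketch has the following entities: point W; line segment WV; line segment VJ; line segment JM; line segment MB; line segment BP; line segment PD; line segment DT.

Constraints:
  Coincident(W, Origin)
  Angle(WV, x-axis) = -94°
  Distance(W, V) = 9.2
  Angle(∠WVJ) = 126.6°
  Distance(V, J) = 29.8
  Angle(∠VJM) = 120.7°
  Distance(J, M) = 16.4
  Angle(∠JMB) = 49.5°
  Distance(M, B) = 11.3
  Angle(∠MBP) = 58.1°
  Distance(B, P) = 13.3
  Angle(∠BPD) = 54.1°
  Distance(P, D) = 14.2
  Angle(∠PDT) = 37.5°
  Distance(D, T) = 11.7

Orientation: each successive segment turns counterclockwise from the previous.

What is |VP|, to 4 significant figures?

35.96

W is at the origin; WV runs at -94.0° with length 9.2, so V = (-0.6418, -9.178). ∠WVJ = 126.6° gives VJ at -40.60° from the x-axis; with |VJ| = 29.8, J = (21.98, -28.57). ∠VJM = 120.7° gives JM at 18.70° from the x-axis; with |JM| = 16.4, M = (37.52, -23.31). ∠JMB = 49.5° gives MB at 149.2° from the x-axis; with |MB| = 11.3, B = (27.81, -17.53). ∠MBP = 58.1° gives BP at -88.90° from the x-axis; with |BP| = 13.3, P = (28.07, -30.82). Then |VP| = |P − V| = 35.96.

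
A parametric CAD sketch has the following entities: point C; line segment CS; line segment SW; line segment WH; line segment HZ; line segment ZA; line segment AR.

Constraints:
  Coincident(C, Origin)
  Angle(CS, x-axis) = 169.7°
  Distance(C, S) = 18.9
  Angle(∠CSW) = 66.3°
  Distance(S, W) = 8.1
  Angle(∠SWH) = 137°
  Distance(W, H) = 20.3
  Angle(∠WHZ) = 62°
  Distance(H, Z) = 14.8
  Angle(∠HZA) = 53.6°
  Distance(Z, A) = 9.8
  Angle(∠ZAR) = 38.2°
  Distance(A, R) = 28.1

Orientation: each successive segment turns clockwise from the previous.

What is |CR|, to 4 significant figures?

23.18

C is at the origin; CS runs at 169.7° with length 18.9, so S = (-18.60, 3.379). ∠CSW = 66.3° gives SW at 56.00° from the x-axis; with |SW| = 8.1, W = (-14.07, 10.09). ∠SWH = 137.0° gives WH at 13.00° from the x-axis; with |WH| = 20.3, H = (5.714, 14.66). ∠WHZ = 62.0° gives HZ at -105.0° from the x-axis; with |HZ| = 14.8, Z = (1.883, 0.3654). ∠HZA = 53.6° gives ZA at 128.6° from the x-axis; with |ZA| = 9.8, A = (-4.231, 8.024). ∠ZAR = 38.2° gives AR at -13.20° from the x-axis; with |AR| = 28.1, R = (23.13, 1.608). Then |CR| = |R − C| = 23.18.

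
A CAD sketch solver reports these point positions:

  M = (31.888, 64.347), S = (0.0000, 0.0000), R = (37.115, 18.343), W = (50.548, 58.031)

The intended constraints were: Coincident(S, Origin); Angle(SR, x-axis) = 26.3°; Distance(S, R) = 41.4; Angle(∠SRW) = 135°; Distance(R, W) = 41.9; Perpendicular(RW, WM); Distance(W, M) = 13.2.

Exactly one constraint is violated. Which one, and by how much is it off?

Distance(W, M) = 13.2 — off by 6.50.

S = (0.00, 0.00) ✓; SR at 26.30° ✓; |SR| = 41.40 ✓; ∠SRW = 135.0° ✓; |RW| = 41.90 ✓; ∠(RW, WM) = 90.00° ✓; |WM| = 19.70 ✗.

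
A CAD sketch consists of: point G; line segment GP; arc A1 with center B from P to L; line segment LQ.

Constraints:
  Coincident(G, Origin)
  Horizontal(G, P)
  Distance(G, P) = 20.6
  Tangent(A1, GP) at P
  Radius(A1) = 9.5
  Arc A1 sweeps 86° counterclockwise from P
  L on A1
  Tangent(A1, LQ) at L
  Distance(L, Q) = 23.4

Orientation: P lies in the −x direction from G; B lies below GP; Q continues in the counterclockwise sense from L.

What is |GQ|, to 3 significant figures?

45.2

G is at the origin; G and P share the same y with |GP| = 20.6 and P on the −x side, so P = (-20.6, 0.00). Tangency of A1 to GP means the radius BP is perpendicular to GP, so B = P + (0, -9.5) = (-20.6, -9.50). On A1, P sits at bearing 90° from B; an 86° counterclockwise sweep puts L at bearing 176°, so L = B + 9.5·(cos 176°, sin 176°) = (-30.1, -8.84). The tangent condition forces BL to be normal to LQ, so LQ runs along (−sin 176°, cos 176°); with |LQ| = 23.4, Q = (-31.7, -32.2). Then |GQ| = |Q − G| = 45.2.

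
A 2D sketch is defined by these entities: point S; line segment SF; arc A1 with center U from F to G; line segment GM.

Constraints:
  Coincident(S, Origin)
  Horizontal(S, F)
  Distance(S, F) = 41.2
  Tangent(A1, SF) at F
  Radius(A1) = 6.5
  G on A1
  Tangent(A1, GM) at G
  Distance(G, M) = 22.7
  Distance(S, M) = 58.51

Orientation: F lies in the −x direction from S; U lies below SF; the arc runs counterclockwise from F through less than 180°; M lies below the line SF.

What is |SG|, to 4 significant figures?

47.91

Checks: |UG| = 6.500 ✓; ∠(UG, GM) = 90.00° ✓; |GM| = 22.70 ✓; |SM| = 58.51 ✓.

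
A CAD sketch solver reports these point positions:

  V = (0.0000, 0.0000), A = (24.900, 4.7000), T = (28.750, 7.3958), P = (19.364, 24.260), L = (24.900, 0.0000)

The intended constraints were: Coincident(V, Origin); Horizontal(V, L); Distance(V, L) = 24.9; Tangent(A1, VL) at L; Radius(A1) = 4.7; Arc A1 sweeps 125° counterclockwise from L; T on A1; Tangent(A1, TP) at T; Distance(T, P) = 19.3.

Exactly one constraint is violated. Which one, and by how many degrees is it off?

Tangent(A1, TP) at T — off by 5.90°.

V = (0.00, 0.00) ✓; V.y = 0.00, L.y = 0.00 ✓; |VL| = 24.90 ✓; ∠(AL, LV) = 90.00° ✓; |AL| = 4.700 ✓; bearing(A→T) − bearing(A→L) = 125.0° ✓; |AT| = 4.700 ✓; ∠(AT, TP) = 95.90° ✗; |TP| = 19.30 ✓.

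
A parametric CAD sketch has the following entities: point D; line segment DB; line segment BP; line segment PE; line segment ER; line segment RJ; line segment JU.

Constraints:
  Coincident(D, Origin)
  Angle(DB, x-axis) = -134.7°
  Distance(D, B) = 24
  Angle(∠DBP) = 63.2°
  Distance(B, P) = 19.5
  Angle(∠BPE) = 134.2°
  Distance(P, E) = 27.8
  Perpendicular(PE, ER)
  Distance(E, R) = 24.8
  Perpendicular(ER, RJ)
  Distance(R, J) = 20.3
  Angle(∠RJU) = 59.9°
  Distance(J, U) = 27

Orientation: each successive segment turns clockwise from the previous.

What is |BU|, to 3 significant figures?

36.8

ER ⟂ RJ, so RJ runs at -117°; with |RJ| = 20.3, J = (2.41, -3.28). ∠RJU = 59.9° gives JU at 123° from the x-axis; with |JU| = 27.0, U = (-12.1, 19.5). Then |BU| = |U − B| = 36.8.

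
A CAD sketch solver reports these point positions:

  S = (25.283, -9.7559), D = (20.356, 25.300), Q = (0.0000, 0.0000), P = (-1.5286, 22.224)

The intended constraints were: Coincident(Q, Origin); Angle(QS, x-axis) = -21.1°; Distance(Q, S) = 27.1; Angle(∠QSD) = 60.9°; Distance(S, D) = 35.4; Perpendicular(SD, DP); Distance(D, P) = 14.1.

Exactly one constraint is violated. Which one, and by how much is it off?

Distance(D, P) = 14.1 — off by 8.00.

Q = (0.00, 0.00) ✓; QS at -21.10° ✓; |QS| = 27.10 ✓; ∠QSD = 60.90° ✓; |SD| = 35.40 ✓; ∠(SD, DP) = 90.00° ✓; |DP| = 22.10 ✗.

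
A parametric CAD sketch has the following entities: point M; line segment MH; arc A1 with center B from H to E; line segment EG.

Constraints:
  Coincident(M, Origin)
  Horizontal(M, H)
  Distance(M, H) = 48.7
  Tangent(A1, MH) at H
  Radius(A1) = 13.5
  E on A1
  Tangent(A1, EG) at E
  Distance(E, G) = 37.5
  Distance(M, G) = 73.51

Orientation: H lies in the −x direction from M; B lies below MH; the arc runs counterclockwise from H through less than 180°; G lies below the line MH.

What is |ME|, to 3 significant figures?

64.0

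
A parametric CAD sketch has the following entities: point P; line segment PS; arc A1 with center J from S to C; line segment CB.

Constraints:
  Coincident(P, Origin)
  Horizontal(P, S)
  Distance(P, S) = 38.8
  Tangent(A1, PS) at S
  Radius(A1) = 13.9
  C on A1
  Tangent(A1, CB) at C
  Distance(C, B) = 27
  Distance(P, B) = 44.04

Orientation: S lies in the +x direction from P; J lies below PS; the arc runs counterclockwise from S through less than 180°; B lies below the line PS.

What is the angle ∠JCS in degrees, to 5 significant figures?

49.132°

P is at the origin; P and S share the same y with |PS| = 38.8 and S on the +x side, so S = (38.800, 0.0000). The tangent condition forces JS to be normal to PS, so J = S + (0, -13.9) = (38.800, -13.900). Since JC ⟂ CB (tangency), |JB| = √(13.9² + 27.0²) = 30.368 regardless of where C sits on A1. So B lies on both circle(P, 44.04) and circle(J, 30.368); the below-PS intersection is B = (21.163, -38.622). C is the foot of the tangent from B: C = (25.044, -11.902).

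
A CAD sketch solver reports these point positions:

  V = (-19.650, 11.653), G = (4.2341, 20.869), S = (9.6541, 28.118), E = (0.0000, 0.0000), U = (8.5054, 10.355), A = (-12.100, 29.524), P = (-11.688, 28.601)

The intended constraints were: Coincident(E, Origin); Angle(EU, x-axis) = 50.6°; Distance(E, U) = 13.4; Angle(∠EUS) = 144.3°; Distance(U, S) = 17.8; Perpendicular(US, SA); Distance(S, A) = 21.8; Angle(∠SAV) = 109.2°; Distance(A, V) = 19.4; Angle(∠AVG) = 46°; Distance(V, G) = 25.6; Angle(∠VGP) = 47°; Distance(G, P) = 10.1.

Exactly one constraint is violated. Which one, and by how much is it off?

Distance(G, P) = 10.1 — off by 7.60.

E = (0.00, 0.00) ✓; EU at 50.60° ✓; |EU| = 13.40 ✓; ∠EUS = 144.3° ✓; |US| = 17.80 ✓; ∠(US, SA) = 90.00° ✓; |SA| = 21.80 ✓; ∠SAV = 109.2° ✓; |AV| = 19.40 ✓; ∠AVG = 46.00° ✓; |VG| = 25.60 ✓; ∠VGP = 47.00° ✓; |GP| = 17.70 ✗.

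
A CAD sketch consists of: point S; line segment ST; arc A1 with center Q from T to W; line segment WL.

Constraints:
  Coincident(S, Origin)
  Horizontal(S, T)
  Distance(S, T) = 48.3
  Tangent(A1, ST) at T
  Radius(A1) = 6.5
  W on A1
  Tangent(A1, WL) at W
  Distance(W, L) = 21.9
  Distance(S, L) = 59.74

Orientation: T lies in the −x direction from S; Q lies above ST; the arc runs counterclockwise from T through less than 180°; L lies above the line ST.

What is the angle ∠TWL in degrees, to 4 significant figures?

121.8°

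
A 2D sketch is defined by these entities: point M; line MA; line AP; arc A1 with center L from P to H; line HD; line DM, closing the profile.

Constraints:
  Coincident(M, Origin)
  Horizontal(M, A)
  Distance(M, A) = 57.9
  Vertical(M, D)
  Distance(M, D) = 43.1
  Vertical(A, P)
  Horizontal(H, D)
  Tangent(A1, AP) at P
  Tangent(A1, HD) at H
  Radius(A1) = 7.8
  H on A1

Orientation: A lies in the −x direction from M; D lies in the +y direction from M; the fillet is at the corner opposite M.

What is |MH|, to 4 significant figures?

66.09

M is at the origin; M and A share the same y with |MA| = 57.9 and A on the −x side, so A = (-57.90, 0.000). M and D share the same x with |MD| = 43.1 and D on the +y side, so D = (0.000, 43.10). The virtual corner opposite M is at (-57.90, 43.10). Tangency of A1 to AP means the radius LP is perpendicular to AP and the tangent condition forces LH to be normal to HD, with radius 7.8, so the center L sits 7.8 in from both sides at L = (-50.10, 35.30). That places the tangent points at P = (-57.90, 35.30) on AP and H = (-50.10, 43.10) on HD. Then |MH| = |H − M| = 66.09.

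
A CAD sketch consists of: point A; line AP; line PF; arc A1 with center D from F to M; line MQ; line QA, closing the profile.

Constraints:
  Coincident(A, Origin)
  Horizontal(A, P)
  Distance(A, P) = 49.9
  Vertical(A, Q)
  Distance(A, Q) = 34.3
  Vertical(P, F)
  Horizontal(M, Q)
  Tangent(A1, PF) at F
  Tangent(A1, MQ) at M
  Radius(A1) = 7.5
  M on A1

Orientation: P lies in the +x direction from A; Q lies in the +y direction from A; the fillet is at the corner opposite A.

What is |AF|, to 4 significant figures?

56.64

The virtual corner opposite A is at (49.90, 34.30). Since A1 is tangent to PF there, DF ⟂ PF and A1 meets MQ tangentially, so DM is at right angles to MQ, with radius 7.5, so the center D sits 7.5 in from both sides at D = (42.40, 26.80). That places the tangent points at F = (49.90, 26.80) on PF and M = (42.40, 34.30) on MQ. Then |AF| = |F − A| = 56.64.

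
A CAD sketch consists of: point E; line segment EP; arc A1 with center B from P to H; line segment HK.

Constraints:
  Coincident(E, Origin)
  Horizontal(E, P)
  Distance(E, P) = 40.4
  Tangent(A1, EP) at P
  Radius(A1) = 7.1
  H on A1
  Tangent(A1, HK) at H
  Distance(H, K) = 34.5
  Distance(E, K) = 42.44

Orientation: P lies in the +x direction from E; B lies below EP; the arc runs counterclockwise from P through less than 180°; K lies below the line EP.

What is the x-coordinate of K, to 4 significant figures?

21.31

E is at the origin; EP is horizontal with |EP| = 40.4 and P on the +x side, so P = (40.40, 0.000). The tangent condition forces BP to be normal to EP, so B = P + (0, -7.1) = (40.40, -7.100). Since BH ⟂ HK (tangency), |BK| = √(7.1² + 34.5²) = 35.22 regardless of where H sits on A1. So K lies on both circle(E, 42.44) and circle(B, 35.22); the below-EP intersection is K = (21.31, -36.70). H is the foot of the tangent from K: H = (33.78, -4.534).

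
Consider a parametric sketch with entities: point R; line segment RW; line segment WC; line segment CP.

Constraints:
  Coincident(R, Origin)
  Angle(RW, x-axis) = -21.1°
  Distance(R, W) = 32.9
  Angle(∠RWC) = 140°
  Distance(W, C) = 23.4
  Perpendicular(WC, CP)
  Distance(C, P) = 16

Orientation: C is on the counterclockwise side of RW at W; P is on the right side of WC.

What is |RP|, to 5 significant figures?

61.173

R is at the origin; RW runs at -21.1° with length 32.9, so W = 32.9·(cos -21.1°, sin -21.1°) = (30.694, -11.844). ∠RWC = 140.0°, so WC runs at -21.1° + (180° − 140.0°) = 18.900° from the x-axis; with |WC| = 23.4, C = W + 23.4·(cos 18.900°, sin 18.900°) = (52.833, -4.2642). The perpendicularity gives CP at right angles to WC; with |CP| = 16.0 on the right of WC, P = C + 16.0·(0.32392, -0.94609) = (58.015, -19.402). Then |RP| = |P − R| = 61.173.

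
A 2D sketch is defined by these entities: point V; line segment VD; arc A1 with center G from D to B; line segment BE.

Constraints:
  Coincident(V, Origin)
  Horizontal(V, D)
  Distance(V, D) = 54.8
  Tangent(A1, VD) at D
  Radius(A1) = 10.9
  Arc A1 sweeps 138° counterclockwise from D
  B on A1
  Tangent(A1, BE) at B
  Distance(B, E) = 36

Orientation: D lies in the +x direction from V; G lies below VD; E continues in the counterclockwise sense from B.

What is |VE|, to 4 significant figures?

85.86

V is at the origin; VD is horizontal with |VD| = 54.8 and D on the +x side, so D = (54.80, 0.000). Since A1 is tangent to VD there, GD ⟂ VD, so G = D + (0, -10.9) = (54.80, -10.90). On A1, D sits at bearing 90° from G; a 138° counterclockwise sweep puts B at bearing 228°, so B = G + 10.9·(cos 228°, sin 228°) = (47.51, -19.00). A1 meets BE tangentially, so GB is at right angles to BE, so BE runs along (−sin 228°, cos 228°); with |BE| = 36.0, E = (74.26, -43.09). Then |VE| = |E − V| = 85.86.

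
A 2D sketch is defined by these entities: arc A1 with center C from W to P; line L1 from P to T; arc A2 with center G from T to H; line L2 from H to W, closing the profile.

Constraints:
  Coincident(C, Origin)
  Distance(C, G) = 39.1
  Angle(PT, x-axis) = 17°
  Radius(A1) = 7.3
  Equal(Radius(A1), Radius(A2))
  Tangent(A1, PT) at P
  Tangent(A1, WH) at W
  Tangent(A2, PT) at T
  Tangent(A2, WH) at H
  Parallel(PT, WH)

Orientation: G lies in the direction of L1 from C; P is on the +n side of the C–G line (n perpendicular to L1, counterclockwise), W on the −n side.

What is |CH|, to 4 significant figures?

39.78

The slot axis is L1's direction at 17.0°, so u = (cos 17.0°, sin 17.0°) = (0.9563, 0.2924) and n = (−sin 17.0°, cos 17.0°) = (-0.2924, 0.9563). C is at the origin and G lies 39.1 along u from C, so G = 39.1·u = (37.39, 11.43). Tangency of A1 to both parallel lines with radius 7.3 puts P and W at C ± 7.3·n: P = (-2.134, 6.981), W = (2.134, -6.981). Equal radii place T and H the same way about G: T = G + 7.3·n = (35.26, 18.41), H = G − 7.3·n = (39.53, 4.451). Then |CH| = |H − C| = 39.78.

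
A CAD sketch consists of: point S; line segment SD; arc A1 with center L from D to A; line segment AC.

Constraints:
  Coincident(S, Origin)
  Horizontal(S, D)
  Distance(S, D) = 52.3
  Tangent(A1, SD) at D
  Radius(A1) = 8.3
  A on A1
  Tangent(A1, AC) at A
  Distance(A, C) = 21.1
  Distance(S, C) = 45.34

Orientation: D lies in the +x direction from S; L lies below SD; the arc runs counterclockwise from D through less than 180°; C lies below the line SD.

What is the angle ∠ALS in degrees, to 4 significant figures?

10.25°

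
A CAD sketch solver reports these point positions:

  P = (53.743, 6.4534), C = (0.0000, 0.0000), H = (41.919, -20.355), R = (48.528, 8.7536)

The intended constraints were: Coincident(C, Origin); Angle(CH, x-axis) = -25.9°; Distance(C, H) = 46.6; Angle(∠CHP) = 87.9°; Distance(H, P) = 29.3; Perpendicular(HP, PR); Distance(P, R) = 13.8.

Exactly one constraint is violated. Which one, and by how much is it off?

Distance(P, R) = 13.8 — off by 8.10.

C = (0.00, 0.00) ✓; CH at -25.90° ✓; |CH| = 46.60 ✓; ∠CHP = 87.90° ✓; |HP| = 29.30 ✓; ∠(HP, PR) = 90.00° ✓; |PR| = 5.700 ✗.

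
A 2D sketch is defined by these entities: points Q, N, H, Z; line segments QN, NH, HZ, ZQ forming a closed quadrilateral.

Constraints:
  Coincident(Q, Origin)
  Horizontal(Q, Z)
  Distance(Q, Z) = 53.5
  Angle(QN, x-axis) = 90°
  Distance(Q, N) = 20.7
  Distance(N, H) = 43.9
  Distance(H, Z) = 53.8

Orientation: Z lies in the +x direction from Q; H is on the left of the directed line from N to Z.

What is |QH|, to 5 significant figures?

59.641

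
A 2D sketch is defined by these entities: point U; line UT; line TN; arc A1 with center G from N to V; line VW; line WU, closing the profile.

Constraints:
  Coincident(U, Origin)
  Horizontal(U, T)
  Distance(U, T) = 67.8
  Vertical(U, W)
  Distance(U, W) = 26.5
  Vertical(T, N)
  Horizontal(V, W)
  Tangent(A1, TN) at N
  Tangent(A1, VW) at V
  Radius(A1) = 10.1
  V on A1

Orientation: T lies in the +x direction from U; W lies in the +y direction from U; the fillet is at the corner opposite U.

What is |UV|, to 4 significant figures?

63.49

The virtual corner opposite U is at (67.80, 26.50). A1 meets TN tangentially, so GN is at right angles to TN and tangency of A1 to VW means the radius GV is perpendicular to VW, with radius 10.1, so the center G sits 10.1 in from both sides at G = (57.70, 16.40). That places the tangent points at N = (67.80, 16.40) on TN and V = (57.70, 26.50) on VW. Then |UV| = |V − U| = 63.49.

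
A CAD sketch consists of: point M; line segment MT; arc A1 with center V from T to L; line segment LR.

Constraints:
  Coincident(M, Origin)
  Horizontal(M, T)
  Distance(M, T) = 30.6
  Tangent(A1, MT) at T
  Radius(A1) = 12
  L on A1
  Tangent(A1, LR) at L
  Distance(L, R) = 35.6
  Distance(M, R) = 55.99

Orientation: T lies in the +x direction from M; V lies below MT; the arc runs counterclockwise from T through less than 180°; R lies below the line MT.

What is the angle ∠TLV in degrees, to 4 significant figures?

38.84°

Checks: |VT| = 12.00 ✓; |VL| = 12.00 ✓; ∠(VL, LR) = 90.00° ✓; |LR| = 35.60 ✓; |MR| = 55.99 ✓.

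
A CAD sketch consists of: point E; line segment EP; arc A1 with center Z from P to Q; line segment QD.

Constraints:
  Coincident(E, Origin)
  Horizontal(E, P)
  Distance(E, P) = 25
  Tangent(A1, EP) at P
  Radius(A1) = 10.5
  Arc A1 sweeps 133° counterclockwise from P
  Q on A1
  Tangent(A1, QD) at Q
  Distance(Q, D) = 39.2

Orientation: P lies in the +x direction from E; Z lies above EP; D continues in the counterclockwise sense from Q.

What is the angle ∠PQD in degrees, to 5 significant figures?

113.50°

E is at the origin; E and P share the same y with |EP| = 25.0 and P on the +x side, so P = (25.000, 0.0000). The tangent condition forces ZP to be normal to EP, so Z = P + (0, 10.5) = (25.000, 10.500). On A1, P sits at bearing -90° from Z; a 133° counterclockwise sweep puts Q at bearing 43°, so Q = Z + 10.5·(cos 43°, sin 43°) = (32.679, 17.661). A1 meets QD tangentially, so ZQ is at right angles to QD, so QD runs along (−sin 43°, cos 43°); with |QD| = 39.2, D = (5.9449, 46.330). Then cos ∠PQD = QP·QD / (|QP||QD|), giving 113.50°.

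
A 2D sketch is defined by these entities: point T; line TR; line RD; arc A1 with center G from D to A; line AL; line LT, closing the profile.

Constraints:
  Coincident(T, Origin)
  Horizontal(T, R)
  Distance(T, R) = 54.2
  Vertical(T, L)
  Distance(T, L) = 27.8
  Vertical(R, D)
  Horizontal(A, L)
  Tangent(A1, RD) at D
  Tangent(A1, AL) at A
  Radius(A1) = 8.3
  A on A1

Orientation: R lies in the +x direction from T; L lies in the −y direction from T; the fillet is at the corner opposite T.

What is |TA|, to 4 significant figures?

53.66

The virtual corner opposite T is at (54.20, -27.80). The tangent condition forces GD to be normal to RD and since A1 is tangent to AL there, GA ⟂ AL, with radius 8.3, so the center G sits 8.3 in from both sides at G = (45.90, -19.50). That places the tangent points at D = (54.20, -19.50) on RD and A = (45.90, -27.80) on AL. Then |TA| = |A − T| = 53.66.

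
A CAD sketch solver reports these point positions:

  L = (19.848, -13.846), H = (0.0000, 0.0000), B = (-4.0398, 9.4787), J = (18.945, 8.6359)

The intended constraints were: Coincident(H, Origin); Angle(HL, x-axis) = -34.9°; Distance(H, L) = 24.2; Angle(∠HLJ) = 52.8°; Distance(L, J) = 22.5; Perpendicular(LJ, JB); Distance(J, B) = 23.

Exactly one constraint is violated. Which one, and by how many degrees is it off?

Perpendicular(LJ, JB) — off by 4.40°.

H = (0.00, 0.00) ✓; HL at -34.90° ✓; |HL| = 24.20 ✓; ∠HLJ = 52.80° ✓; |LJ| = 22.50 ✓; ∠(LJ, JB) = 85.60° ✗; |JB| = 23.00 ✓.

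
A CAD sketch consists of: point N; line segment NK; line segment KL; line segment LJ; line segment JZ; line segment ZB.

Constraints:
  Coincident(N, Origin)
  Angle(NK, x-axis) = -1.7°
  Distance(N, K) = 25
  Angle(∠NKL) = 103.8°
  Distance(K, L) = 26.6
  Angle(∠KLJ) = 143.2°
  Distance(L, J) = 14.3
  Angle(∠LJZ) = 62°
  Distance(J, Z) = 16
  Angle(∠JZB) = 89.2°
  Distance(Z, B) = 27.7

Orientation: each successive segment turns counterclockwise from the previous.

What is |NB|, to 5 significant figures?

38.626

∠LJZ = 62.0° gives JZ at -130.70° from the x-axis; with |JZ| = 16.0, Z = (16.469, 26.084). ∠JZB = 89.2° gives ZB at -39.900° from the x-axis; with |ZB| = 27.7, B = (37.720, 8.3158). Then |NB| = |B − N| = 38.626.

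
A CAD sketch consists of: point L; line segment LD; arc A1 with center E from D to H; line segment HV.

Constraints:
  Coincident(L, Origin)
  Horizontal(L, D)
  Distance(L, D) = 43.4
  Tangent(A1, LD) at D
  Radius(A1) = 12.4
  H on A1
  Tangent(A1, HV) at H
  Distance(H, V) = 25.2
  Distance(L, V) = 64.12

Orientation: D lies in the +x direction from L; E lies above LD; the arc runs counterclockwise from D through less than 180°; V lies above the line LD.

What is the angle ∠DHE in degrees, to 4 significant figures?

39.16°

Checks: L.y = 0.00, D.y = 0.00 ✓; |EH| = 12.40 ✓; ∠(EH, HV) = 90.00° ✓; |HV| = 25.20 ✓; |LV| = 64.12 ✓.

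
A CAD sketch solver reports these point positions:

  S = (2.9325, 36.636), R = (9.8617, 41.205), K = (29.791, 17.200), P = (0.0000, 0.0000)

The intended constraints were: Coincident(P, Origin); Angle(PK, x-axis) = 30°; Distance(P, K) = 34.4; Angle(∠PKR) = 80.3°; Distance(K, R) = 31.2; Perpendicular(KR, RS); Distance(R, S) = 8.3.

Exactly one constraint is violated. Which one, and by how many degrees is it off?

Perpendicular(KR, RS) — off by 6.30°.

P = (0.00, 0.00) ✓; PK at 30.00° ✓; |PK| = 34.40 ✓; ∠PKR = 80.30° ✓; |KR| = 31.20 ✓; ∠(KR, RS) = 83.70° ✗; |RS| = 8.300 ✓.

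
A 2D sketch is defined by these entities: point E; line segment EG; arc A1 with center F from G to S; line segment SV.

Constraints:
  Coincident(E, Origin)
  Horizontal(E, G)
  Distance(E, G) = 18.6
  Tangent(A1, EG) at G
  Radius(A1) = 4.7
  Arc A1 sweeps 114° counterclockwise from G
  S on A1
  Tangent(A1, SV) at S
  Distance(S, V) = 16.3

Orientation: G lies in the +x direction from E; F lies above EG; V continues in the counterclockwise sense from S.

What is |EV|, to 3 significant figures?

27.0

On A1, G sits at bearing -90° from F; a 114° counterclockwise sweep puts S at bearing 24°, so S = F + 4.7·(cos 24°, sin 24°) = (22.9, 6.61). Tangency of A1 to SV means the radius FS is perpendicular to SV, so SV runs along (−sin 24°, cos 24°); with |SV| = 16.3, V = (16.3, 21.5). Then |EV| = |V − E| = 27.0.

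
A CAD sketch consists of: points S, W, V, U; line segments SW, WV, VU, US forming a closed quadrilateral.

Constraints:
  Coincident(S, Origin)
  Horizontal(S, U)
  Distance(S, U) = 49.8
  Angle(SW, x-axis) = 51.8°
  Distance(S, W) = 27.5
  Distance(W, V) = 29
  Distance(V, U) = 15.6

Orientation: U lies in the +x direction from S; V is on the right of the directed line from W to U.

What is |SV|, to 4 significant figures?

34.33

S is at the origin; SU is horizontal with |SU| = 49.8 and U in +x, so U = (49.8, 0). SW runs at 51.8° with |SW| = 27.5, so W = (17.01, 21.61). V is determined by |WV| = 29.0 and |VU| = 15.6 together: it lies at the intersection of circle(W, 29.0) and circle(U, 15.6). With |WU| = 39.27, the foot of the radical line on WU is 27.25 from W and the perpendicular offset is √(29.0² − 27.25²) = 9.933. Taking the right-of-WU solution: V = (34.29, -1.675).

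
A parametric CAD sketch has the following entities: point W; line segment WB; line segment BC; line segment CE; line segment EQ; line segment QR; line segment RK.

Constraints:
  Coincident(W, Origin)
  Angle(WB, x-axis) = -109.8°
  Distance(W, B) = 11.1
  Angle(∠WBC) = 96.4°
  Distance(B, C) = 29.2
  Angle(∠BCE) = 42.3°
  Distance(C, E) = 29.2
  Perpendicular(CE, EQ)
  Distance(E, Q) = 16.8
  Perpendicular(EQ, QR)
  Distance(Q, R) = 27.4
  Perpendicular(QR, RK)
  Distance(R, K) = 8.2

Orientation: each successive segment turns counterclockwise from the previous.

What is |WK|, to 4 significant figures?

28.38

W is at the origin; WB runs at -109.8° with length 11.1, so B = (-3.760, -10.44). ∠WBC = 96.4° gives BC at -26.20° from the x-axis; with |BC| = 29.2, C = (22.44, -23.34). ∠BCE = 42.3° gives CE at 111.5° from the x-axis; with |CE| = 29.2, E = (11.74, 3.832). The perpendicularity gives EQ at right angles to CE, so EQ runs at -158.5°; with |EQ| = 16.8, Q = (-3.893, -2.325). The perpendicularity gives QR at right angles to EQ, so QR runs at -68.50°; with |QR| = 27.4, R = (6.149, -27.82). QR is perpendicular to RK, so RK runs at 21.50°; with |RK| = 8.2, K = (13.78, -24.81). Then |WK| = |K − W| = 28.38.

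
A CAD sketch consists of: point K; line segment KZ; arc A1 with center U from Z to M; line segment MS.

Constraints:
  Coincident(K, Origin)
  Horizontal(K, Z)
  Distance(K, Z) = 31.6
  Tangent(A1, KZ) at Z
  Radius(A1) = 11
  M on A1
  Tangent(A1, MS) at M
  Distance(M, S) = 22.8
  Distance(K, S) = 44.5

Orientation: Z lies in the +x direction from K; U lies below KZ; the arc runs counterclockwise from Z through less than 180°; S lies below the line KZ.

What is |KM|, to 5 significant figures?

24.994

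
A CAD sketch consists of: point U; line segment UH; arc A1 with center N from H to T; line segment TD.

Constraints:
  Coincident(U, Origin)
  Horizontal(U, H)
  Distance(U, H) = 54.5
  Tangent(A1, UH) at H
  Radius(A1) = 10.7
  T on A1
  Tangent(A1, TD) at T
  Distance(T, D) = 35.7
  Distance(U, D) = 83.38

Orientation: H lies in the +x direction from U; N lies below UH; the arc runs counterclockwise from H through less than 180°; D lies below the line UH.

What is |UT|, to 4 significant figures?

49.92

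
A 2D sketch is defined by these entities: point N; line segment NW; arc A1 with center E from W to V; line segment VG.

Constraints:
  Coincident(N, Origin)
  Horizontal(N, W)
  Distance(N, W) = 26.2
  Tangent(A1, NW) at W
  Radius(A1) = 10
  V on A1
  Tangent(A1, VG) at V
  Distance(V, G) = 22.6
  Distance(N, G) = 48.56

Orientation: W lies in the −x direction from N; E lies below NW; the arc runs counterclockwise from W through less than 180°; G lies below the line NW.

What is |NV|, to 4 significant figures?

37.60

Checks: |EV| = 10.00 ✓; ∠(EV, VG) = 90.00° ✓; |VG| = 22.60 ✓; |NG| = 48.56 ✓.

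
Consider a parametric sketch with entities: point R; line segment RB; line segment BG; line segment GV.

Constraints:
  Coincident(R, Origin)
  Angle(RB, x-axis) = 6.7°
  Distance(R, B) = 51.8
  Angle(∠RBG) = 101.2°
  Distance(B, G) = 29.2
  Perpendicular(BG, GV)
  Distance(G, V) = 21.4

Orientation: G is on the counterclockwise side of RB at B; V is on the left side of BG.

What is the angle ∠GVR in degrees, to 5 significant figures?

126.84°

R is at the origin; RB runs at 6.7° with length 51.8, so B = 51.8·(cos 6.7°, sin 6.7°) = (51.446, 6.0435). ∠RBG = 101.2°, so BG runs at 6.7° + (180° − 101.2°) = 85.500° from the x-axis; with |BG| = 29.2, G = B + 29.2·(cos 85.500°, sin 85.500°) = (53.737, 35.154). BG ⟂ GV; with |GV| = 21.4 on the left of BG, V = G + 21.4·(-0.99692, 0.078459) = (32.403, 36.833). Then cos ∠GVR = VG·VR / (|VG||VR|), giving 126.84°.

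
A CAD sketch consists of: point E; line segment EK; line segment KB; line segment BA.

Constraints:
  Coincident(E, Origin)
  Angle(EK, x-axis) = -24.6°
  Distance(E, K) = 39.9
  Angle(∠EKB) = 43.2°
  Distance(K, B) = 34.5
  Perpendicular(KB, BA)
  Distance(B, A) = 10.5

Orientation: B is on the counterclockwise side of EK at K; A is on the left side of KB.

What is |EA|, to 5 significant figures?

17.664

E is at the origin; EK runs at -24.6° with length 39.9, so K = 39.9·(cos -24.6°, sin -24.6°) = (36.279, -16.610). ∠EKB = 43.2°, so KB runs at -24.6° + (180° − 43.2°) = 112.20° from the x-axis; with |KB| = 34.5, B = K + 34.5·(cos 112.20°, sin 112.20°) = (23.243, 15.333). The perpendicularity gives BA at right angles to KB; with |BA| = 10.5 on the left of KB, A = B + 10.5·(-0.92587, -0.37784) = (13.521, 11.366). Then |EA| = |A − E| = 17.664.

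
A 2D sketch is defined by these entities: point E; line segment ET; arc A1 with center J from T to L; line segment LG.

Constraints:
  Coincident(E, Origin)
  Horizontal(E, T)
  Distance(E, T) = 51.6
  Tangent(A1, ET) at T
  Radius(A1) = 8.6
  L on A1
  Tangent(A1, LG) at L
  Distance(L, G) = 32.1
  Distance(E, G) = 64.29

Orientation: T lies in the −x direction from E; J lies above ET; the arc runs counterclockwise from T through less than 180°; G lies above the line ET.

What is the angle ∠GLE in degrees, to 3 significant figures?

114°

Checks: |JL| = 8.600 ✓; ∠(JL, LG) = 90.00° ✓; |LG| = 32.10 ✓; |EG| = 64.29 ✓.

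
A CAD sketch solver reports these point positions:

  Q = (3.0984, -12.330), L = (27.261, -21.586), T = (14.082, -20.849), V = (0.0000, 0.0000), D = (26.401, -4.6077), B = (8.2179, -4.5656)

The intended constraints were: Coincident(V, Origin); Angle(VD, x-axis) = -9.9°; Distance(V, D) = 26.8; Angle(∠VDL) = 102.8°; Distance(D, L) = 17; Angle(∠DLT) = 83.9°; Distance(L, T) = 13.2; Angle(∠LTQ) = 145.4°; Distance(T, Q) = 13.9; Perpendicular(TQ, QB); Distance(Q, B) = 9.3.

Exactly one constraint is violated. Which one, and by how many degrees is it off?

Perpendicular(TQ, QB) — off by 4.40°.

V = (0.00, 0.00) ✓; VD at -9.900° ✓; |VD| = 26.80 ✓; ∠VDL = 102.8° ✓; |DL| = 17.00 ✓; ∠DLT = 83.90° ✓; |LT| = 13.20 ✓; ∠LTQ = 145.4° ✓; |TQ| = 13.90 ✓; ∠(TQ, QB) = 85.60° ✗; |QB| = 9.300 ✓.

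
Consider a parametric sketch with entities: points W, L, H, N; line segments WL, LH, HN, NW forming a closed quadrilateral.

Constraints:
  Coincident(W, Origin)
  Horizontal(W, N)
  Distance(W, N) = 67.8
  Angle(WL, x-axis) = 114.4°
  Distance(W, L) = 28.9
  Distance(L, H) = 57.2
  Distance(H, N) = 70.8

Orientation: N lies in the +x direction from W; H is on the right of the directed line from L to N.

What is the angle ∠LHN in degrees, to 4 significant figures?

81.24°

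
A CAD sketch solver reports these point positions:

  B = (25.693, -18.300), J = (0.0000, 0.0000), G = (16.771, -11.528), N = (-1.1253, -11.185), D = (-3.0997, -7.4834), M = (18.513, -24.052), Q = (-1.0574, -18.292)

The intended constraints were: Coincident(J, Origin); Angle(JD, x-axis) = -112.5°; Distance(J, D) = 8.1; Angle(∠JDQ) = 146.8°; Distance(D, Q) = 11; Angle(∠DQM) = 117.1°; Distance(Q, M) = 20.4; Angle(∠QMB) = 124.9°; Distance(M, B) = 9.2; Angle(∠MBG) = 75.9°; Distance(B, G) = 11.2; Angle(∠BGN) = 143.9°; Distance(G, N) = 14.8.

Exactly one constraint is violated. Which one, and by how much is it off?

Distance(G, N) = 14.8 — off by 3.10.

J = (0.00, 0.00) ✓; JD at -112.5° ✓; |JD| = 8.100 ✓; ∠JDQ = 146.8° ✓; |DQ| = 11.00 ✓; ∠DQM = 117.1° ✓; |QM| = 20.40 ✓; ∠QMB = 124.9° ✓; |MB| = 9.200 ✓; ∠MBG = 75.90° ✓; |BG| = 11.20 ✓; ∠BGN = 143.9° ✓; |GN| = 17.90 ✗.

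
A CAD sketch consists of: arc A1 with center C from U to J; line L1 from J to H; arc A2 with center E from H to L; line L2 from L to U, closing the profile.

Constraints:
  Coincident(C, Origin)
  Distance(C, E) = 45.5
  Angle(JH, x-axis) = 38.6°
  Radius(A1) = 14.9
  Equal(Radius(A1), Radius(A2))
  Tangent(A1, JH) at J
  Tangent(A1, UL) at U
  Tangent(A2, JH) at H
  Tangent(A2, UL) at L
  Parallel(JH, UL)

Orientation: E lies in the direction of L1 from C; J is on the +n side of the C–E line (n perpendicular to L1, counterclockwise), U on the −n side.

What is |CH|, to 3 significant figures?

47.9

Tangency of A1 to both parallel lines with radius 14.9 puts J and U at C ± 14.9·n: J = (-9.30, 11.6), U = (9.30, -11.6). Equal radii place H and L the same way about E: H = E + 14.9·n = (26.3, 40.0), L = E − 14.9·n = (44.9, 16.7). Then |CH| = |H − C| = 47.9.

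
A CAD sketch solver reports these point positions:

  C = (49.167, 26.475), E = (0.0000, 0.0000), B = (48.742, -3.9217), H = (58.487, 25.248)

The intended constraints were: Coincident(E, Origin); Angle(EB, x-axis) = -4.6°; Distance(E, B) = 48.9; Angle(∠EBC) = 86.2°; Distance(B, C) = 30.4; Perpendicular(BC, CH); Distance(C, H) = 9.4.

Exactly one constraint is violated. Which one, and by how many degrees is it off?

Perpendicular(BC, CH) — off by 6.70°.

E = (0.00, 0.00) ✓; EB at -4.600° ✓; |EB| = 48.90 ✓; ∠EBC = 86.20° ✓; |BC| = 30.40 ✓; ∠(BC, CH) = 96.70° ✗; |CH| = 9.400 ✓.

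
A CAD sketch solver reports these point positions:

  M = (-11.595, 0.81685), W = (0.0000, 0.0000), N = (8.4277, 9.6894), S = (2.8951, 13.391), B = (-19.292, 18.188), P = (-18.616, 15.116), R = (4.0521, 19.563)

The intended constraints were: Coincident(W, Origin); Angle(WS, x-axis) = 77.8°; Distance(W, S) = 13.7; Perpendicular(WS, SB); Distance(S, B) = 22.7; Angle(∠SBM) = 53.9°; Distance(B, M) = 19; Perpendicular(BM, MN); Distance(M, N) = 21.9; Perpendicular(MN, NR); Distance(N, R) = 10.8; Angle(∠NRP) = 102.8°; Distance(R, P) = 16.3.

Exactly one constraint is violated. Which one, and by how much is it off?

Distance(R, P) = 16.3 — off by 6.80.

W = (0.00, 0.00) ✓; WS at 77.80° ✓; |WS| = 13.70 ✓; ∠(WS, SB) = 90.00° ✓; |SB| = 22.70 ✓; ∠SBM = 53.90° ✓; |BM| = 19.00 ✓; ∠(BM, MN) = 90.00° ✓; |MN| = 21.90 ✓; ∠(MN, NR) = 90.00° ✓; |NR| = 10.80 ✓; ∠NRP = 102.8° ✓; |RP| = 23.10 ✗.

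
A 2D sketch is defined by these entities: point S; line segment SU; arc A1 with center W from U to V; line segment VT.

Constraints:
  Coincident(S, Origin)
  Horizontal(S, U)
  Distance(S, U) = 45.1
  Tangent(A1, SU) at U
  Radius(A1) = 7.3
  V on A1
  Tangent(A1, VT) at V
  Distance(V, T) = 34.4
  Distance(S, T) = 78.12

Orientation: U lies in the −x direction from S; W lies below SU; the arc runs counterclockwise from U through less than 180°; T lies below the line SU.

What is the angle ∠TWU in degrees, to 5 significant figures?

129.34°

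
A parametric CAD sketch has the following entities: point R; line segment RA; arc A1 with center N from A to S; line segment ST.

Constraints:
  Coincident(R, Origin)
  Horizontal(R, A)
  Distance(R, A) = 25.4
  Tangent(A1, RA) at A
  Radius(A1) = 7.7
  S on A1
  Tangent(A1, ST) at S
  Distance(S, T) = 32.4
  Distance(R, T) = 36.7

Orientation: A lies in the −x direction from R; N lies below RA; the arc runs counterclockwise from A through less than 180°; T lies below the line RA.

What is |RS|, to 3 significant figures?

33.5

Checks: ∠(NA, AR) = 90.00° ✓; |NS| = 7.700 ✓; ∠(NS, ST) = 90.00° ✓; |ST| = 32.40 ✓; |RT| = 36.70 ✓.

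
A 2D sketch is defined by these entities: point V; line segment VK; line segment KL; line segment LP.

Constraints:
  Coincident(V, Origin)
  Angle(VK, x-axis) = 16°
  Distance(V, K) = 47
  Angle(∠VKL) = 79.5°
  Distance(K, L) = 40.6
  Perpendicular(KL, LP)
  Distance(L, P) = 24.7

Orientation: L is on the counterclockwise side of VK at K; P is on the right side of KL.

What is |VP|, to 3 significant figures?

77.8

∠VKL = 79.5°, so KL runs at 16.0° + (180° − 79.5°) = 116° from the x-axis; with |KL| = 40.6, L = K + 40.6·(cos 116°, sin 116°) = (27.1, 49.3). KL ⟂ LP; with |LP| = 24.7 on the right of KL, P = L + 24.7·(0.895, 0.446) = (49.2, 60.3). Then |VP| = |P − V| = 77.8.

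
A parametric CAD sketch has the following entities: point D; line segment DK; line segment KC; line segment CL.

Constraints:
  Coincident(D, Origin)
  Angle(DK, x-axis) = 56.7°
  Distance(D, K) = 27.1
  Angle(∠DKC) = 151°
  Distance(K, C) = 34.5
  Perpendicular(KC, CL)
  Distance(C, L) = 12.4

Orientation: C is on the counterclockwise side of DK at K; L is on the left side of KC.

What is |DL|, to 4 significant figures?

58.21

D is at the origin; DK runs at 56.7° with length 27.1, so K = 27.1·(cos 56.7°, sin 56.7°) = (14.88, 22.65). ∠DKC = 151.0°, so KC runs at 56.7° + (180° − 151.0°) = 85.70° from the x-axis; with |KC| = 34.5, C = K + 34.5·(cos 85.70°, sin 85.70°) = (17.47, 57.05). The perpendicularity gives CL at right angles to KC; with |CL| = 12.4 on the left of KC, L = C + 12.4·(-0.9972, 0.07498) = (5.100, 57.98). Then |DL| = |L − D| = 58.21.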